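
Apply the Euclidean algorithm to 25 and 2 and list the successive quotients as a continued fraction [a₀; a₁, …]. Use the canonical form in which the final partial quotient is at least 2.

25 = 12·2 + 1, so a_0 = 12
2 = 2·1 + 0, so a_1 = 2

[12; 2]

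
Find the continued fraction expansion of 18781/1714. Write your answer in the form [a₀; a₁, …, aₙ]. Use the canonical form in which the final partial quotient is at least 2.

Repeatedly divide and take the remainder:
⌊18781/1714⌋ = 10, remainder 1641
⌊1714/1641⌋ = 1, remainder 73
⌊1641/73⌋ = 22, remainder 35
⌊73/35⌋ = 2, remainder 3
⌊35/3⌋ = 11, remainder 2
⌊3/2⌋ = 1, remainder 1
⌊2/1⌋ = 2, remainder 0

[10; 1, 22, 2, 11, 1, 2]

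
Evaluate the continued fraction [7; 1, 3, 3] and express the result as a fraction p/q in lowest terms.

101/13

Collapse the nested fraction from the inside out:
Start with 3.
3 + 1/(3/1) = 3 + 1/3 = 10/3
1 + 1/(10/3) = 1 + 3/10 = 13/10
7 + 1/(13/10) = 7 + 10/13 = 101/13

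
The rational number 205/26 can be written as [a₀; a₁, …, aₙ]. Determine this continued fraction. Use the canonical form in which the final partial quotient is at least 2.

[7; 1, 7, 1, 2]

Repeatedly divide and take the remainder:
⌊205/26⌋ = 7, remainder 23
⌊26/23⌋ = 1, remainder 3
⌊23/3⌋ = 7, remainder 2
⌊3/2⌋ = 1, remainder 1
⌊2/1⌋ = 2, remainder 0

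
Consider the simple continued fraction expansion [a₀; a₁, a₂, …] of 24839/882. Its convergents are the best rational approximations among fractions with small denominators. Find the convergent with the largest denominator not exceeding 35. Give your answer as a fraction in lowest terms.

873/31

a_0 = 28: 28/1  (≤ bound)
a_1 = 6: 169/6  (≤ bound)
a_2 = 5: 873/31  (≤ bound)
a_3 = 1: 1042/37  (> 35, stop)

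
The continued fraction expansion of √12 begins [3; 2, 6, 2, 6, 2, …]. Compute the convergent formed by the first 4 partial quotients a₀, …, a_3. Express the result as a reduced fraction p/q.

Build up convergents one term at a time:
a_0 = 3: 3/1
a_1 = 2: 7/2
a_2 = 6: 45/13
a_3 = 2: 97/28

97/28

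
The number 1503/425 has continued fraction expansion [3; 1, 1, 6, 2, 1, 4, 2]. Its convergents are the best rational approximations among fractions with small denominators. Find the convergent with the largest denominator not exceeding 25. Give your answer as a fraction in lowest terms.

46/13

List convergents until the denominator exceeds the bound:
a_0 = 3: 3/1  (≤ bound)
a_1 = 1: 4/1  (≤ bound)
a_2 = 1: 7/2  (≤ bound)
a_3 = 6: 46/13  (≤ bound)
a_4 = 2: 99/28  (> 25, stop)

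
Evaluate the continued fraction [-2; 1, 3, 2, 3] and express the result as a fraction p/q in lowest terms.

-38/31

a_0 = -2: -2/1
a_1 = 1: -1/1
a_2 = 3: -5/4
a_3 = 2: -11/9
a_4 = 3: -38/31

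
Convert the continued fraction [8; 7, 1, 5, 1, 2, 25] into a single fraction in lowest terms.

32347/3980

a_0 = 8: 8/1
a_1 = 7: 57/7
a_2 = 1: 65/8
a_3 = 5: 382/47
a_4 = 1: 447/55
a_5 = 2: 1276/157
a_6 = 25: 32347/3980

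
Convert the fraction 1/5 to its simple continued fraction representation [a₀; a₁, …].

[0; 5]

Apply division with remainder until the remainder is 0:
⌊1/5⌋ = 0, remainder 1
⌊5/1⌋ = 5, remainder 0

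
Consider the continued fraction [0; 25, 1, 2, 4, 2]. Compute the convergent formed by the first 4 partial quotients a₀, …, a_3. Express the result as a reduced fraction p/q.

Build up convergents one term at a time:
a_0 = 0: 0/1
a_1 = 25: 1/25
a_2 = 1: 1/26
a_3 = 2: 3/77

3/77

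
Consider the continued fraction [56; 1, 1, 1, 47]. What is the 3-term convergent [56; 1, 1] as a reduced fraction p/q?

Start with 1.
1 + 1/(1/1) = 1 + 1/1 = 2/1
56 + 1/(2/1) = 56 + 1/2 = 113/2

113/2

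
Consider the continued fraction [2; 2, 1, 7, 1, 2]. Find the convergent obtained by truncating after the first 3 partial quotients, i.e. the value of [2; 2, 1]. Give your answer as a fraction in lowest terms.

a_0 = 2: 2/1
a_1 = 2: 5/2
a_2 = 1: 7/3

7/3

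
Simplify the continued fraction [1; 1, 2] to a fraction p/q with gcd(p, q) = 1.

5/3

Starting at the tail and folding back:
Start with 2.
1 + 1/(2/1) = 1 + 1/2 = 3/2
1 + 1/(3/2) = 1 + 2/3 = 5/3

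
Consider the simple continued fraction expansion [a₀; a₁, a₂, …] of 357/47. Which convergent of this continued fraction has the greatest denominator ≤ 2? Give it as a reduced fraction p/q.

List convergents until the denominator exceeds the bound:
a_0 = 7: 7/1  (≤ bound)
a_1 = 1: 8/1  (≤ bound)
a_2 = 1: 15/2  (≤ bound)
a_3 = 2: 38/5  (> 2, stop)

15/2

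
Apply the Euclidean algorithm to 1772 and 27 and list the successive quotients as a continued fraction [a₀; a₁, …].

Apply division with remainder until the remainder is 0:
1772 ÷ 27 → quotient 65, remainder 17
27 ÷ 17 → quotient 1, remainder 10
17 ÷ 10 → quotient 1, remainder 7
10 ÷ 7 → quotient 1, remainder 3
7 ÷ 3 → quotient 2, remainder 1
3 ÷ 1 → quotient 3, remainder 0

[65; 1, 1, 1, 2, 3]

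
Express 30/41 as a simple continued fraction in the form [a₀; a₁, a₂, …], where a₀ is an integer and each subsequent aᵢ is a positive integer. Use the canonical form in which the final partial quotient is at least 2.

Run the Euclidean algorithm, recording each quotient:
⌊30/41⌋ = 0, remainder 30
⌊41/30⌋ = 1, remainder 11
⌊30/11⌋ = 2, remainder 8
⌊11/8⌋ = 1, remainder 3
⌊8/3⌋ = 2, remainder 2
⌊3/2⌋ = 1, remainder 1
⌊2/1⌋ = 2, remainder 0

[0; 1, 2, 1, 2, 1, 2]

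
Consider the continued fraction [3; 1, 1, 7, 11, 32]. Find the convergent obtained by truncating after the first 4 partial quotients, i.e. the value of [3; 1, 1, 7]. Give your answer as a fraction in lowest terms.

a_0 = 3: 3/1
a_1 = 1: 4/1
a_2 = 1: 7/2
a_3 = 7: 53/15

53/15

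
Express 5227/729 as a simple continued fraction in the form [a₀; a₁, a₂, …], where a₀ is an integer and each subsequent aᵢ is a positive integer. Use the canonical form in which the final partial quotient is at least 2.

Repeatedly divide and take the remainder:
5227 = 7·729 + 124, so a_0 = 7
729 = 5·124 + 109, so a_1 = 5
124 = 1·109 + 15, so a_2 = 1
109 = 7·15 + 4, so a_3 = 7
15 = 3·4 + 3, so a_4 = 3
4 = 1·3 + 1, so a_5 = 1
3 = 3·1 + 0, so a_6 = 3

[7; 5, 1, 7, 3, 1, 3]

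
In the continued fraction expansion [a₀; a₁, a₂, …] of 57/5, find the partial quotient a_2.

⌊57/5⌋ = 11, remainder 2
⌊5/2⌋ = 2, remainder 1
⌊2/1⌋ = 2, remainder 0

2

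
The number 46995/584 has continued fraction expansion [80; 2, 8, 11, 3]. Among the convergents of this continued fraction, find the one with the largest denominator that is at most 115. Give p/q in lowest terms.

1368/17

List convergents until the denominator exceeds the bound:
a_0 = 80: 80/1  (≤ bound)
a_1 = 2: 161/2  (≤ bound)
a_2 = 8: 1368/17  (≤ bound)
a_3 = 11: 15209/189  (> 115, stop)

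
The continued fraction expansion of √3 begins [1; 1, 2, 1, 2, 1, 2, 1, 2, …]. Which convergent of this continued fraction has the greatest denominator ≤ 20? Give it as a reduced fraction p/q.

26/15

List convergents until the denominator exceeds the bound:
a_0 = 1: 1/1  (≤ bound)
a_1 = 1: 2/1  (≤ bound)
a_2 = 2: 5/3  (≤ bound)
a_3 = 1: 7/4  (≤ bound)
a_4 = 2: 19/11  (≤ bound)
a_5 = 1: 26/15  (≤ bound)
a_6 = 2: 71/41  (> 20, stop)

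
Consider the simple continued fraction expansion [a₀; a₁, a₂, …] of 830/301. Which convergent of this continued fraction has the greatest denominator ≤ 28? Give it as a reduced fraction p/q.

a_0 = 2: 2/1  (≤ bound)
a_1 = 1: 3/1  (≤ bound)
a_2 = 3: 11/4  (≤ bound)
a_3 = 8: 91/33  (> 28, stop)

11/4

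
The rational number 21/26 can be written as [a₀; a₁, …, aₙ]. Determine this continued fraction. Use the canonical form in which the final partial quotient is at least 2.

21 ÷ 26 → quotient 0, remainder 21
26 ÷ 21 → quotient 1, remainder 5
21 ÷ 5 → quotient 4, remainder 1
5 ÷ 1 → quotient 5, remainder 0

[0; 1, 4, 5]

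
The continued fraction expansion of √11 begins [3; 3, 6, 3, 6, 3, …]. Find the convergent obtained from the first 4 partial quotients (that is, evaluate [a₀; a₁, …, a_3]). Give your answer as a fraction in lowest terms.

199/60

a_0 = 3: 3/1
a_1 = 3: 10/3
a_2 = 6: 63/19
a_3 = 3: 199/60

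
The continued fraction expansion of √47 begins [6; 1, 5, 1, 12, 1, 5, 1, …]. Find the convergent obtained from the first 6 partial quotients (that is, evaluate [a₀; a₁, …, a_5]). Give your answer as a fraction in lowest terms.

665/97

Collapse the nested fraction from the inside out:
Start with 1.
12 + 1/(1/1) = 12 + 1/1 = 13/1
1 + 1/(13/1) = 1 + 1/13 = 14/13
5 + 1/(14/13) = 5 + 13/14 = 83/14
1 + 1/(83/14) = 1 + 14/83 = 97/83
6 + 1/(97/83) = 6 + 83/97 = 665/97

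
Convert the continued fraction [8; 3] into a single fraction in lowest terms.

25/3

Start with 3.
8 + 1/(3/1) = 8 + 1/3 = 25/3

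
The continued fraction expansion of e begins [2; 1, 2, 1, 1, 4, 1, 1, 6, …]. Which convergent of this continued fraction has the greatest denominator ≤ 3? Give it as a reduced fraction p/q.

8/3

a_0 = 2: 2/1  (≤ bound)
a_1 = 1: 3/1  (≤ bound)
a_2 = 2: 8/3  (≤ bound)
a_3 = 1: 11/4  (> 3, stop)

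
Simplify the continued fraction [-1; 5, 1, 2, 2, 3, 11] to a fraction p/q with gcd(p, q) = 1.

Starting at the tail and folding back:
Start with 11.
3 + 1/(11/1) = 3 + 1/11 = 34/11
2 + 1/(34/11) = 2 + 11/34 = 79/34
2 + 1/(79/34) = 2 + 34/79 = 192/79
1 + 1/(192/79) = 1 + 79/192 = 271/192
5 + 1/(271/192) = 5 + 192/271 = 1547/271
-1 + 1/(1547/271) = -1 + 271/1547 = -1276/1547

-1276/1547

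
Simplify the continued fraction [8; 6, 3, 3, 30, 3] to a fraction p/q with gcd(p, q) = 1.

Compute successive convergents:
a_0 = 8: 8/1
a_1 = 6: 49/6
a_2 = 3: 155/19
a_3 = 3: 514/63
a_4 = 30: 15575/1909
a_5 = 3: 47239/5790

47239/5790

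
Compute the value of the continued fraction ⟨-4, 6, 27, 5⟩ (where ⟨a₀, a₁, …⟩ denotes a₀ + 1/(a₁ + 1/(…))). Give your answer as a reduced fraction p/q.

-3148/821

a_0 = -4: -4/1
a_1 = 6: -23/6
a_2 = 27: -625/163
a_3 = 5: -3148/821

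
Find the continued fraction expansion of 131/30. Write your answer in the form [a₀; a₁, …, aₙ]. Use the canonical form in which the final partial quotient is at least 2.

131 ÷ 30 → quotient 4, remainder 11
30 ÷ 11 → quotient 2, remainder 8
11 ÷ 8 → quotient 1, remainder 3
8 ÷ 3 → quotient 2, remainder 2
3 ÷ 2 → quotient 1, remainder 1
2 ÷ 1 → quotient 2, remainder 0

[4; 2, 1, 2, 1, 2]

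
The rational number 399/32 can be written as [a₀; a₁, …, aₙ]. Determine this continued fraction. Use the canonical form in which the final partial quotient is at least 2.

[12; 2, 7, 2]

Run the Euclidean algorithm, recording each quotient:
⌊399/32⌋ = 12, remainder 15
⌊32/15⌋ = 2, remainder 2
⌊15/2⌋ = 7, remainder 1
⌊2/1⌋ = 2, remainder 0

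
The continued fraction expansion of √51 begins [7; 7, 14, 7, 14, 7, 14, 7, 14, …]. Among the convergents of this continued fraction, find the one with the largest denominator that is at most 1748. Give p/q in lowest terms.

4999/700

List convergents until the denominator exceeds the bound:
a_0 = 7: 7/1  (≤ bound)
a_1 = 7: 50/7  (≤ bound)
a_2 = 14: 707/99  (≤ bound)
a_3 = 7: 4999/700  (≤ bound)
a_4 = 14: 70693/9899  (> 1748, stop)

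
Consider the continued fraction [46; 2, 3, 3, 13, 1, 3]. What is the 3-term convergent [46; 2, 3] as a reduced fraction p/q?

325/7

Collapse the nested fraction from the inside out:
Start with 3.
2 + 1/(3/1) = 2 + 1/3 = 7/3
46 + 1/(7/3) = 46 + 3/7 = 325/7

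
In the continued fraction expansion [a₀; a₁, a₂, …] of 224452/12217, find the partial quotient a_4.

Repeatedly divide and take the remainder:
224452 ÷ 12217 → quotient 18, remainder 4546
12217 ÷ 4546 → quotient 2, remainder 3125
4546 ÷ 3125 → quotient 1, remainder 1421
3125 ÷ 1421 → quotient 2, remainder 283
1421 ÷ 283 → quotient 5, remainder 6

5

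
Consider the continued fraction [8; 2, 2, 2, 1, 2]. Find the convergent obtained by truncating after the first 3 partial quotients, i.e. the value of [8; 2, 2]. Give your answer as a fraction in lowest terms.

42/5

Work from the innermost term outward:
Start with 2.
2 + 1/(2/1) = 2 + 1/2 = 5/2
8 + 1/(5/2) = 8 + 2/5 = 42/5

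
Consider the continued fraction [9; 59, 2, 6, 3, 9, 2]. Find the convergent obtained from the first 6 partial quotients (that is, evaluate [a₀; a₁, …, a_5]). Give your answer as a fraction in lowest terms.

Compute successive convergents:
a_0 = 9: 9/1
a_1 = 59: 532/59
a_2 = 2: 1073/119
a_3 = 6: 6970/773
a_4 = 3: 21983/2438
a_5 = 9: 204817/22715

204817/22715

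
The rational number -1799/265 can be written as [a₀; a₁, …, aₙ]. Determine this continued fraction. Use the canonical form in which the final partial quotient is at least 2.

Run the Euclidean algorithm, recording each quotient:
-1799 ÷ 265 → quotient -7, remainder 56
265 ÷ 56 → quotient 4, remainder 41
56 ÷ 41 → quotient 1, remainder 15
41 ÷ 15 → quotient 2, remainder 11
15 ÷ 11 → quotient 1, remainder 4
11 ÷ 4 → quotient 2, remainder 3
4 ÷ 3 → quotient 1, remainder 1
3 ÷ 1 → quotient 3, remainder 0

[-7; 4, 1, 2, 1, 2, 1, 3]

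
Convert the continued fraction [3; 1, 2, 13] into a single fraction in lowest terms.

147/40

a_0 = 3: 3/1
a_1 = 1: 4/1
a_2 = 2: 11/3
a_3 = 13: 147/40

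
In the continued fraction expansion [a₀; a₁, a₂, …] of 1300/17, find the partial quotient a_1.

2

1300 = 76·17 + 8, so a_0 = 76
17 = 2·8 + 1, so a_1 = 2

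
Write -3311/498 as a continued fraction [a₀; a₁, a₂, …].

[-7; 2, 1, 5, 2, 13]

-3311 = -7·498 + 175, so a_0 = -7
498 = 2·175 + 148, so a_1 = 2
175 = 1·148 + 27, so a_2 = 1
148 = 5·27 + 13, so a_3 = 5
27 = 2·13 + 1, so a_4 = 2
13 = 13·1 + 0, so a_5 = 13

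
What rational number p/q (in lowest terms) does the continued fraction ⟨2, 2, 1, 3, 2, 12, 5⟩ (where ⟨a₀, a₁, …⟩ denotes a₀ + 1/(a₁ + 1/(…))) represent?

3729/1580

a_0 = 2: 2/1
a_1 = 2: 5/2
a_2 = 1: 7/3
a_3 = 3: 26/11
a_4 = 2: 59/25
a_5 = 12: 734/311
a_6 = 5: 3729/1580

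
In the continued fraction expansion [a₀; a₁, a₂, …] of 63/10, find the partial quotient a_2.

3

Run the Euclidean algorithm, recording each quotient:
63 ÷ 10 → quotient 6, remainder 3
10 ÷ 3 → quotient 3, remainder 1
3 ÷ 1 → quotient 3, remainder 0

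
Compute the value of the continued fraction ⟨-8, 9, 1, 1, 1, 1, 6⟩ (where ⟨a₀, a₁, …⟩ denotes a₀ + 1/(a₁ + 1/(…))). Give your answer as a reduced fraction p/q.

-2503/317

Use the convergent recurrence hₖ = aₖ·hₖ₋₁ + hₖ₋₂ (and likewise for the denominators kₖ):
a_0 = -8: -8/1
a_1 = 9: -71/9
a_2 = 1: -79/10
a_3 = 1: -150/19
a_4 = 1: -229/29
a_5 = 1: -379/48
a_6 = 6: -2503/317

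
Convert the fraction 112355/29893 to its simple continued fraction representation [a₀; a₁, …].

[3; 1, 3, 7, 24, 2, 2, 8]

Apply division with remainder until the remainder is 0:
⌊112355/29893⌋ = 3, remainder 22676
⌊29893/22676⌋ = 1, remainder 7217
⌊22676/7217⌋ = 3, remainder 1025
⌊7217/1025⌋ = 7, remainder 42
⌊1025/42⌋ = 24, remainder 17
⌊42/17⌋ = 2, remainder 8
⌊17/8⌋ = 2, remainder 1
⌊8/1⌋ = 8, remainder 0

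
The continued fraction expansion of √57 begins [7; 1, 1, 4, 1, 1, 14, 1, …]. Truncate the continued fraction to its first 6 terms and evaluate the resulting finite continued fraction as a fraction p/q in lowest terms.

a_0 = 7: 7/1
a_1 = 1: 8/1
a_2 = 1: 15/2
a_3 = 4: 68/9
a_4 = 1: 83/11
a_5 = 1: 151/20

151/20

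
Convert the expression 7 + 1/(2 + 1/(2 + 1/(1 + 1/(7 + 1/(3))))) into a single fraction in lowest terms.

1255/169

a_0 = 7: 7/1
a_1 = 2: 15/2
a_2 = 2: 37/5
a_3 = 1: 52/7
a_4 = 7: 401/54
a_5 = 3: 1255/169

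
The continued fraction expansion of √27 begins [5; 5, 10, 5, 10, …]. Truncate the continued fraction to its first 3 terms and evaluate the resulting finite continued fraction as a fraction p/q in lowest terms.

Start with 10.
5 + 1/(10/1) = 5 + 1/10 = 51/10
5 + 1/(51/10) = 5 + 10/51 = 265/51

265/51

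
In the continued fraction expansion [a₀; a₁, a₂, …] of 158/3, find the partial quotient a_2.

2

158 = 52·3 + 2, so a_0 = 52
3 = 1·2 + 1, so a_1 = 1
2 = 2·1 + 0, so a_2 = 2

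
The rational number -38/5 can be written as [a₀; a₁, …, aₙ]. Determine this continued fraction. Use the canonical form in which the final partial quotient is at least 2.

-38 ÷ 5 → quotient -8, remainder 2
5 ÷ 2 → quotient 2, remainder 1
2 ÷ 1 → quotient 2, remainder 0

[-8; 2, 2]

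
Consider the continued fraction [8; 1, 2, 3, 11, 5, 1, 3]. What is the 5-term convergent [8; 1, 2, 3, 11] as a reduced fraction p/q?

Start with 11.
3 + 1/(11/1) = 3 + 1/11 = 34/11
2 + 1/(34/11) = 2 + 11/34 = 79/34
1 + 1/(79/34) = 1 + 34/79 = 113/79
8 + 1/(113/79) = 8 + 79/113 = 983/113

983/113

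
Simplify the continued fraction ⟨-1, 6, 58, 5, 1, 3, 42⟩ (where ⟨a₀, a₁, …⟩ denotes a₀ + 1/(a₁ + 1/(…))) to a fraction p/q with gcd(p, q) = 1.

Compute successive convergents:
a_0 = -1: -1/1
a_1 = 6: -5/6
a_2 = 58: -291/349
a_3 = 5: -1460/1751
a_4 = 1: -1751/2100
a_5 = 3: -6713/8051
a_6 = 42: -283697/340242

-283697/340242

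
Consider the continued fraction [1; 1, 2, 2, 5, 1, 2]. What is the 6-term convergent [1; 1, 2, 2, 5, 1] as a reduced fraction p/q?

77/45

Work from the innermost term outward:
Start with 1.
5 + 1/(1/1) = 5 + 1/1 = 6/1
2 + 1/(6/1) = 2 + 1/6 = 13/6
2 + 1/(13/6) = 2 + 6/13 = 32/13
1 + 1/(32/13) = 1 + 13/32 = 45/32
1 + 1/(45/32) = 1 + 32/45 = 77/45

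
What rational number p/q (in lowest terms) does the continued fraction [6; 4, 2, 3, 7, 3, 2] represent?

Work from the innermost term outward:
Start with 2.
3 + 1/(2/1) = 3 + 1/2 = 7/2
7 + 1/(7/2) = 7 + 2/7 = 51/7
3 + 1/(51/7) = 3 + 7/51 = 160/51
2 + 1/(160/51) = 2 + 51/160 = 371/160
4 + 1/(371/160) = 4 + 160/371 = 1644/371
6 + 1/(1644/371) = 6 + 371/1644 = 10235/1644

10235/1644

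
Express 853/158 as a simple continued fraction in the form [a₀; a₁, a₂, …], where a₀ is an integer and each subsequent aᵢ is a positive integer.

[5; 2, 1, 1, 31]

853 = 5·158 + 63, so a_0 = 5
158 = 2·63 + 32, so a_1 = 2
63 = 1·32 + 31, so a_2 = 1
32 = 1·31 + 1, so a_3 = 1
31 = 31·1 + 0, so a_4 = 31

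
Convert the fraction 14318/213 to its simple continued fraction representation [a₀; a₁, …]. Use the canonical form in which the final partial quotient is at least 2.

Run the Euclidean algorithm, recording each quotient:
⌊14318/213⌋ = 67, remainder 47
⌊213/47⌋ = 4, remainder 25
⌊47/25⌋ = 1, remainder 22
⌊25/22⌋ = 1, remainder 3
⌊22/3⌋ = 7, remainder 1
⌊3/1⌋ = 3, remainder 0

[67; 4, 1, 1, 7, 3]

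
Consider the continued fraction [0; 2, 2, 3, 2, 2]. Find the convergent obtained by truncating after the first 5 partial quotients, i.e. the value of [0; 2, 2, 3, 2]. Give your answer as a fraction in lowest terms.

Start with 2.
3 + 1/(2/1) = 3 + 1/2 = 7/2
2 + 1/(7/2) = 2 + 2/7 = 16/7
2 + 1/(16/7) = 2 + 7/16 = 39/16
0 + 1/(39/16) = 0 + 16/39 = 16/39

16/39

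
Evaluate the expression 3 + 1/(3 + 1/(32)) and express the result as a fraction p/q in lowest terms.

323/97

Work from the innermost term outward:
Start with 32.
3 + 1/(32/1) = 3 + 1/32 = 97/32
3 + 1/(97/32) = 3 + 32/97 = 323/97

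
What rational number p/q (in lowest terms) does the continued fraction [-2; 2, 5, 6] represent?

Collapse the nested fraction from the inside out:
Start with 6.
5 + 1/(6/1) = 5 + 1/6 = 31/6
2 + 1/(31/6) = 2 + 6/31 = 68/31
-2 + 1/(68/31) = -2 + 31/68 = -105/68

-105/68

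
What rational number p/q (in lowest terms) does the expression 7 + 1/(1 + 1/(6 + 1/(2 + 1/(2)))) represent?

291/37

Start with 2.
2 + 1/(2/1) = 2 + 1/2 = 5/2
6 + 1/(5/2) = 6 + 2/5 = 32/5
1 + 1/(32/5) = 1 + 5/32 = 37/32
7 + 1/(37/32) = 7 + 32/37 = 291/37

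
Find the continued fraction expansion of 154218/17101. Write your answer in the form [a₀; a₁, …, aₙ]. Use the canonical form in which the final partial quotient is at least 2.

[9; 55, 2, 1, 10, 1, 3, 2]

154218 = 9·17101 + 309, so a_0 = 9
17101 = 55·309 + 106, so a_1 = 55
309 = 2·106 + 97, so a_2 = 2
106 = 1·97 + 9, so a_3 = 1
97 = 10·9 + 7, so a_4 = 10
9 = 1·7 + 2, so a_5 = 1
7 = 3·2 + 1, so a_6 = 3
2 = 2·1 + 0, so a_7 = 2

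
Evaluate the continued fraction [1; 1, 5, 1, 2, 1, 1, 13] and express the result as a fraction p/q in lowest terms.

a_0 = 1: 1/1
a_1 = 1: 2/1
a_2 = 5: 11/6
a_3 = 1: 13/7
a_4 = 2: 37/20
a_5 = 1: 50/27
a_6 = 1: 87/47
a_7 = 13: 1181/638

1181/638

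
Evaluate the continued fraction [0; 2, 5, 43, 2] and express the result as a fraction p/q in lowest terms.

Starting at the tail and folding back:
Start with 2.
43 + 1/(2/1) = 43 + 1/2 = 87/2
5 + 1/(87/2) = 5 + 2/87 = 437/87
2 + 1/(437/87) = 2 + 87/437 = 961/437
0 + 1/(961/437) = 0 + 437/961 = 437/961

437/961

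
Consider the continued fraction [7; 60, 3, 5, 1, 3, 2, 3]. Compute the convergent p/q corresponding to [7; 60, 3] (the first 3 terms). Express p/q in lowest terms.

1270/181

a_0 = 7: 7/1
a_1 = 60: 421/60
a_2 = 3: 1270/181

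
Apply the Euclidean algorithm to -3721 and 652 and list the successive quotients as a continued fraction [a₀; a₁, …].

[-6; 3, 2, 2, 2, 1, 1, 6]

-3721 = -6·652 + 191, so a_0 = -6
652 = 3·191 + 79, so a_1 = 3
191 = 2·79 + 33, so a_2 = 2
79 = 2·33 + 13, so a_3 = 2
33 = 2·13 + 7, so a_4 = 2
13 = 1·7 + 6, so a_5 = 1
7 = 1·6 + 1, so a_6 = 1
6 = 6·1 + 0, so a_7 = 6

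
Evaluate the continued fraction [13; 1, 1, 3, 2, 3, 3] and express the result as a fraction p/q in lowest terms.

2455/181

Start with 3.
3 + 1/(3/1) = 3 + 1/3 = 10/3
2 + 1/(10/3) = 2 + 3/10 = 23/10
3 + 1/(23/10) = 3 + 10/23 = 79/23
1 + 1/(79/23) = 1 + 23/79 = 102/79
1 + 1/(102/79) = 1 + 79/102 = 181/102
13 + 1/(181/102) = 13 + 102/181 = 2455/181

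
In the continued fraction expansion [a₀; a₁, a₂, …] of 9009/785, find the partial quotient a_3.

9

9009 ÷ 785 → quotient 11, remainder 374
785 ÷ 374 → quotient 2, remainder 37
374 ÷ 37 → quotient 10, remainder 4
37 ÷ 4 → quotient 9, remainder 1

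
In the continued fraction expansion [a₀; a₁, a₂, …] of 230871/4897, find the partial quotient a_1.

Run the Euclidean algorithm, recording each quotient:
230871 ÷ 4897 → quotient 47, remainder 712
4897 ÷ 712 → quotient 6, remainder 625

6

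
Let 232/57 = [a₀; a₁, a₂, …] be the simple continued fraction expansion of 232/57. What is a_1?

Repeatedly divide and take the remainder:
232 = 4·57 + 4, so a_0 = 4
57 = 14·4 + 1, so a_1 = 14

14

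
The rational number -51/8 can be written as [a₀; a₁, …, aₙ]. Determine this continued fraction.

⌊-51/8⌋ = -7, remainder 5
⌊8/5⌋ = 1, remainder 3
⌊5/3⌋ = 1, remainder 2
⌊3/2⌋ = 1, remainder 1
⌊2/1⌋ = 2, remainder 0

[-7; 1, 1, 1, 2]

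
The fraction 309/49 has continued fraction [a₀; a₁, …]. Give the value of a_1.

3

⌊309/49⌋ = 6, remainder 15
⌊49/15⌋ = 3, remainder 4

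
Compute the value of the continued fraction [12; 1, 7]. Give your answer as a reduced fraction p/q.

103/8

Start with 7.
1 + 1/(7/1) = 1 + 1/7 = 8/7
12 + 1/(8/7) = 12 + 7/8 = 103/8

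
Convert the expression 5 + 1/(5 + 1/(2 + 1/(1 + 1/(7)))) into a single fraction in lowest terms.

Start with 7.
1 + 1/(7/1) = 1 + 1/7 = 8/7
2 + 1/(8/7) = 2 + 7/8 = 23/8
5 + 1/(23/8) = 5 + 8/23 = 123/23
5 + 1/(123/23) = 5 + 23/123 = 638/123

638/123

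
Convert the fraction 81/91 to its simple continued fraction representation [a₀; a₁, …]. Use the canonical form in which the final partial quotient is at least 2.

⌊81/91⌋ = 0, remainder 81
⌊91/81⌋ = 1, remainder 10
⌊81/10⌋ = 8, remainder 1
⌊10/1⌋ = 10, remainder 0

[0; 1, 8, 10]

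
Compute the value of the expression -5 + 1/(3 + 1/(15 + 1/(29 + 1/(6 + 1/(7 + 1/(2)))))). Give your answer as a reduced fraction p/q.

-578133/123694

a_0 = -5: -5/1
a_1 = 3: -14/3
a_2 = 15: -215/46
a_3 = 29: -6249/1337
a_4 = 6: -37709/8068
a_5 = 7: -270212/57813
a_6 = 2: -578133/123694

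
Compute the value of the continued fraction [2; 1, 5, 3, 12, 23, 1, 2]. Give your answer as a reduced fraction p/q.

47377/16671

Build up convergents one term at a time:
a_0 = 2: 2/1
a_1 = 1: 3/1
a_2 = 5: 17/6
a_3 = 3: 54/19
a_4 = 12: 665/234
a_5 = 23: 15349/5401
a_6 = 1: 16014/5635
a_7 = 2: 47377/16671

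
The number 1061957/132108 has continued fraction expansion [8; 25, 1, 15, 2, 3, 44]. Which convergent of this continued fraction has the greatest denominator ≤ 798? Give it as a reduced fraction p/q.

a_0 = 8: 8/1  (≤ bound)
a_1 = 25: 201/25  (≤ bound)
a_2 = 1: 209/26  (≤ bound)
a_3 = 15: 3336/415  (≤ bound)
a_4 = 2: 6881/856  (> 798, stop)

3336/415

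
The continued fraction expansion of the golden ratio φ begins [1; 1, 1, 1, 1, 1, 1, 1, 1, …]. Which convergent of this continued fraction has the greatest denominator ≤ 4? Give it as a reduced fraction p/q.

5/3

a_0 = 1: 1/1  (≤ bound)
a_1 = 1: 2/1  (≤ bound)
a_2 = 1: 3/2  (≤ bound)
a_3 = 1: 5/3  (≤ bound)
a_4 = 1: 8/5  (> 4, stop)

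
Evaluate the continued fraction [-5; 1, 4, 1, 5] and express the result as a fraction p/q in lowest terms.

Compute successive convergents:
a_0 = -5: -5/1
a_1 = 1: -4/1
a_2 = 4: -21/5
a_3 = 1: -25/6
a_4 = 5: -146/35

-146/35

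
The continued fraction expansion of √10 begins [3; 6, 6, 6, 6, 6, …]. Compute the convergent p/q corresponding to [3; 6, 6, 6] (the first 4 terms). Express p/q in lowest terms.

a_0 = 3: 3/1
a_1 = 6: 19/6
a_2 = 6: 117/37
a_3 = 6: 721/228

721/228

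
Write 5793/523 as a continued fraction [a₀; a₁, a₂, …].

[11; 13, 13, 3]

5793 = 11·523 + 40, so a_0 = 11
523 = 13·40 + 3, so a_1 = 13
40 = 13·3 + 1, so a_2 = 13
3 = 3·1 + 0, so a_3 = 3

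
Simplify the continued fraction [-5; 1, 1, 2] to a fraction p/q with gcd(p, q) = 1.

Collapse the nested fraction from the inside out:
Start with 2.
1 + 1/(2/1) = 1 + 1/2 = 3/2
1 + 1/(3/2) = 1 + 2/3 = 5/3
-5 + 1/(5/3) = -5 + 3/5 = -22/5

-22/5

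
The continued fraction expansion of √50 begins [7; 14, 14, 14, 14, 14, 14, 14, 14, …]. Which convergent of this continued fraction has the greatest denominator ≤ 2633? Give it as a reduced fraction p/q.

List convergents until the denominator exceeds the bound:
a_0 = 7: 7/1  (≤ bound)
a_1 = 14: 99/14  (≤ bound)
a_2 = 14: 1393/197  (≤ bound)
a_3 = 14: 19601/2772  (> 2633, stop)

1393/197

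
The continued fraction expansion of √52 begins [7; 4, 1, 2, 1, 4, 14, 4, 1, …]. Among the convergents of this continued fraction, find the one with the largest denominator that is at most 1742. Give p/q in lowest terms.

a_0 = 7: 7/1  (≤ bound)
a_1 = 4: 29/4  (≤ bound)
a_2 = 1: 36/5  (≤ bound)
a_3 = 2: 101/14  (≤ bound)
a_4 = 1: 137/19  (≤ bound)
a_5 = 4: 649/90  (≤ bound)
a_6 = 14: 9223/1279  (≤ bound)
a_7 = 4: 37541/5206  (> 1742, stop)

9223/1279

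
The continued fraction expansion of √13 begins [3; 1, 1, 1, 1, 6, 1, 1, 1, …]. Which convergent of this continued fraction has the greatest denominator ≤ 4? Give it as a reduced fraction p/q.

11/3

List convergents until the denominator exceeds the bound:
a_0 = 3: 3/1  (≤ bound)
a_1 = 1: 4/1  (≤ bound)
a_2 = 1: 7/2  (≤ bound)
a_3 = 1: 11/3  (≤ bound)
a_4 = 1: 18/5  (> 4, stop)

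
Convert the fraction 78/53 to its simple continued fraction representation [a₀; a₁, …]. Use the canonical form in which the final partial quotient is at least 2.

Repeatedly divide and take the remainder:
⌊78/53⌋ = 1, remainder 25
⌊53/25⌋ = 2, remainder 3
⌊25/3⌋ = 8, remainder 1
⌊3/1⌋ = 3, remainder 0

[1; 2, 8, 3]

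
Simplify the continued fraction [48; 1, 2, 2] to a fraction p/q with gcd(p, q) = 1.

341/7

Start with 2.
2 + 1/(2/1) = 2 + 1/2 = 5/2
1 + 1/(5/2) = 1 + 2/5 = 7/5
48 + 1/(7/5) = 48 + 5/7 = 341/7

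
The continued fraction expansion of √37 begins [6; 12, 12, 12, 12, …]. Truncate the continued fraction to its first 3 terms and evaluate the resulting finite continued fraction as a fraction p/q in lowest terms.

882/145

Start with 12.
12 + 1/(12/1) = 12 + 1/12 = 145/12
6 + 1/(145/12) = 6 + 12/145 = 882/145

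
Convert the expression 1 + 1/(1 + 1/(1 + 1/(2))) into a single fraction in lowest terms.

8/5

a_0 = 1: 1/1
a_1 = 1: 2/1
a_2 = 1: 3/2
a_3 = 2: 8/5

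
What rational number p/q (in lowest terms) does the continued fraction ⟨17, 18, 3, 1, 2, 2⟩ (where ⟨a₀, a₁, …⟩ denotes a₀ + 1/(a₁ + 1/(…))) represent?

8101/475

Compute successive convergents:
a_0 = 17: 17/1
a_1 = 18: 307/18
a_2 = 3: 938/55
a_3 = 1: 1245/73
a_4 = 2: 3428/201
a_5 = 2: 8101/475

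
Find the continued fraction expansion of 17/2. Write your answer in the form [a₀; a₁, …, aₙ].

[8; 2]

17 = 8·2 + 1, so a_0 = 8
2 = 2·1 + 0, so a_1 = 2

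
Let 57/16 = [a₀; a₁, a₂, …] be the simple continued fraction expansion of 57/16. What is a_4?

Run the Euclidean algorithm, recording each quotient:
⌊57/16⌋ = 3, remainder 9
⌊16/9⌋ = 1, remainder 7
⌊9/7⌋ = 1, remainder 2
⌊7/2⌋ = 3, remainder 1
⌊2/1⌋ = 2, remainder 0

2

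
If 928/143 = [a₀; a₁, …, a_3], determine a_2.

Run the Euclidean algorithm, recording each quotient:
928 ÷ 143 → quotient 6, remainder 70
143 ÷ 70 → quotient 2, remainder 3
70 ÷ 3 → quotient 23, remainder 1

23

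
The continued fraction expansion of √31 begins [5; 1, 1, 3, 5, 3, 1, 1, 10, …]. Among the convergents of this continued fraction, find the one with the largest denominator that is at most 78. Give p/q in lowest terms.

a_0 = 5: 5/1  (≤ bound)
a_1 = 1: 6/1  (≤ bound)
a_2 = 1: 11/2  (≤ bound)
a_3 = 3: 39/7  (≤ bound)
a_4 = 5: 206/37  (≤ bound)
a_5 = 3: 657/118  (> 78, stop)

206/37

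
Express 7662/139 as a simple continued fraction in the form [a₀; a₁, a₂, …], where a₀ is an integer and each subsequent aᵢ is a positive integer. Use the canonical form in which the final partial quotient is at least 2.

7662 ÷ 139 → quotient 55, remainder 17
139 ÷ 17 → quotient 8, remainder 3
17 ÷ 3 → quotient 5, remainder 2
3 ÷ 2 → quotient 1, remainder 1
2 ÷ 1 → quotient 2, remainder 0

[55; 8, 5, 1, 2]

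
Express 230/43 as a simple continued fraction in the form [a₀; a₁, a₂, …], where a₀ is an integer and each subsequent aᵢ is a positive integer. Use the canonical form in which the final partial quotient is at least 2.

[5; 2, 1, 6, 2]

230 = 5·43 + 15, so a_0 = 5
43 = 2·15 + 13, so a_1 = 2
15 = 1·13 + 2, so a_2 = 1
13 = 6·2 + 1, so a_3 = 6
2 = 2·1 + 0, so a_4 = 2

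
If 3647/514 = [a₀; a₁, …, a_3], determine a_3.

24

Run the Euclidean algorithm, recording each quotient:
3647 ÷ 514 → quotient 7, remainder 49
514 ÷ 49 → quotient 10, remainder 24
49 ÷ 24 → quotient 2, remainder 1
24 ÷ 1 → quotient 24, remainder 0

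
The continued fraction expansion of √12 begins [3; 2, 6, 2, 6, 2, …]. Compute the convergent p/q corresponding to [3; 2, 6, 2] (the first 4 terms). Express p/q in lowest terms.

97/28

Compute successive convergents:
a_0 = 3: 3/1
a_1 = 2: 7/2
a_2 = 6: 45/13
a_3 = 2: 97/28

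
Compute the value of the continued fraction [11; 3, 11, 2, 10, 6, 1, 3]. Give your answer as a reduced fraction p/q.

230691/20372

Start with 3.
1 + 1/(3/1) = 1 + 1/3 = 4/3
6 + 1/(4/3) = 6 + 3/4 = 27/4
10 + 1/(27/4) = 10 + 4/27 = 274/27
2 + 1/(274/27) = 2 + 27/274 = 575/274
11 + 1/(575/274) = 11 + 274/575 = 6599/575
3 + 1/(6599/575) = 3 + 575/6599 = 20372/6599
11 + 1/(20372/6599) = 11 + 6599/20372 = 230691/20372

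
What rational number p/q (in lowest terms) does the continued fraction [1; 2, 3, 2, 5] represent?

Start with 5.
2 + 1/(5/1) = 2 + 1/5 = 11/5
3 + 1/(11/5) = 3 + 5/11 = 38/11
2 + 1/(38/11) = 2 + 11/38 = 87/38
1 + 1/(87/38) = 1 + 38/87 = 125/87

125/87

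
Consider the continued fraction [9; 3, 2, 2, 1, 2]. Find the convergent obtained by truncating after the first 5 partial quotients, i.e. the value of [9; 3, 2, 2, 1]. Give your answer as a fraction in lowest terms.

223/24

a_0 = 9: 9/1
a_1 = 3: 28/3
a_2 = 2: 65/7
a_3 = 2: 158/17
a_4 = 1: 223/24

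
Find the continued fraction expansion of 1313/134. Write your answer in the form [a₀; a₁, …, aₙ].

1313 ÷ 134 → quotient 9, remainder 107
134 ÷ 107 → quotient 1, remainder 27
107 ÷ 27 → quotient 3, remainder 26
27 ÷ 26 → quotient 1, remainder 1
26 ÷ 1 → quotient 26, remainder 0

[9; 1, 3, 1, 26]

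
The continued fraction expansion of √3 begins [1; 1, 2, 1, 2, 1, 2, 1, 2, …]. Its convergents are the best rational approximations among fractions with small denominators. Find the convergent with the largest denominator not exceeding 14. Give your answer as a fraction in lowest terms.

19/11

a_0 = 1: 1/1  (≤ bound)
a_1 = 1: 2/1  (≤ bound)
a_2 = 2: 5/3  (≤ bound)
a_3 = 1: 7/4  (≤ bound)
a_4 = 2: 19/11  (≤ bound)
a_5 = 1: 26/15  (> 14, stop)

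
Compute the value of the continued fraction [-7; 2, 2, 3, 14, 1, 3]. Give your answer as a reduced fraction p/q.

-6740/1023

Compute successive convergents:
a_0 = -7: -7/1
a_1 = 2: -13/2
a_2 = 2: -33/5
a_3 = 3: -112/17
a_4 = 14: -1601/243
a_5 = 1: -1713/260
a_6 = 3: -6740/1023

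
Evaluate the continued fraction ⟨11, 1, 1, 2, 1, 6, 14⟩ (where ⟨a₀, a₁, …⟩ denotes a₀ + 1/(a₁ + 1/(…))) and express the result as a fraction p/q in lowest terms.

7697/665

a_0 = 11: 11/1
a_1 = 1: 12/1
a_2 = 1: 23/2
a_3 = 2: 58/5
a_4 = 1: 81/7
a_5 = 6: 544/47
a_6 = 14: 7697/665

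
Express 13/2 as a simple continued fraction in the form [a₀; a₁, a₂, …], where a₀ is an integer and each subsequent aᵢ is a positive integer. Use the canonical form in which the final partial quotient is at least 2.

[6; 2]

13 ÷ 2 → quotient 6, remainder 1
2 ÷ 1 → quotient 2, remainder 0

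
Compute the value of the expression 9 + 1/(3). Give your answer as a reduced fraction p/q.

Start with 3.
9 + 1/(3/1) = 9 + 1/3 = 28/3

28/3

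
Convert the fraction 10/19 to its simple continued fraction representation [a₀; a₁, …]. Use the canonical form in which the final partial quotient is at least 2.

[0; 1, 1, 9]

10 ÷ 19 → quotient 0, remainder 10
19 ÷ 10 → quotient 1, remainder 9
10 ÷ 9 → quotient 1, remainder 1
9 ÷ 1 → quotient 9, remainder 0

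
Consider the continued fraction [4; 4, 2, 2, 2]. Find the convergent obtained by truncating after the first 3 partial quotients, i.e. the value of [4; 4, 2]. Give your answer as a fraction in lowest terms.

Start with 2.
4 + 1/(2/1) = 4 + 1/2 = 9/2
4 + 1/(9/2) = 4 + 2/9 = 38/9

38/9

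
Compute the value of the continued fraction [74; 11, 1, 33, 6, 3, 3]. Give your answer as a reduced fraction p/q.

a_0 = 74: 74/1
a_1 = 11: 815/11
a_2 = 1: 889/12
a_3 = 33: 30152/407
a_4 = 6: 181801/2454
a_5 = 3: 575555/7769
a_6 = 3: 1908466/25761

1908466/25761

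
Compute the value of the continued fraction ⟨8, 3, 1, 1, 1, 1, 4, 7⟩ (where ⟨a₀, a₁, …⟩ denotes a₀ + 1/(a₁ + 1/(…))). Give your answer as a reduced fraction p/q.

4958/599

Use the convergent recurrence hₖ = aₖ·hₖ₋₁ + hₖ₋₂ (and likewise for the denominators kₖ):
a_0 = 8: 8/1
a_1 = 3: 25/3
a_2 = 1: 33/4
a_3 = 1: 58/7
a_4 = 1: 91/11
a_5 = 1: 149/18
a_6 = 4: 687/83
a_7 = 7: 4958/599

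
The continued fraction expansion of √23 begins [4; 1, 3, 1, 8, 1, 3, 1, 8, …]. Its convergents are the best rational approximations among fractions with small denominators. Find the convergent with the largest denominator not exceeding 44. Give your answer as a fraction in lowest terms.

a_0 = 4: 4/1  (≤ bound)
a_1 = 1: 5/1  (≤ bound)
a_2 = 3: 19/4  (≤ bound)
a_3 = 1: 24/5  (≤ bound)
a_4 = 8: 211/44  (≤ bound)
a_5 = 1: 235/49  (> 44, stop)

211/44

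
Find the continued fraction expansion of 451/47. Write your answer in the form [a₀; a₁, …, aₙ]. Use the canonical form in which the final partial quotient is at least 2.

[9; 1, 1, 2, 9]

Repeatedly divide and take the remainder:
451 ÷ 47 → quotient 9, remainder 28
47 ÷ 28 → quotient 1, remainder 19
28 ÷ 19 → quotient 1, remainder 9
19 ÷ 9 → quotient 2, remainder 1
9 ÷ 1 → quotient 9, remainder 0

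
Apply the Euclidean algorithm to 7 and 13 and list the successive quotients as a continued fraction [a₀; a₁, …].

Repeatedly divide and take the remainder:
7 ÷ 13 → quotient 0, remainder 7
13 ÷ 7 → quotient 1, remainder 6
7 ÷ 6 → quotient 1, remainder 1
6 ÷ 1 → quotient 6, remainder 0

[0; 1, 1, 6]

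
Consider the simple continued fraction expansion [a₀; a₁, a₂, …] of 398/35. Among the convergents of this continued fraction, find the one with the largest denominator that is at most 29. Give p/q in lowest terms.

a_0 = 11: 11/1  (≤ bound)
a_1 = 2: 23/2  (≤ bound)
a_2 = 1: 34/3  (≤ bound)
a_3 = 2: 91/8  (≤ bound)
a_4 = 4: 398/35  (> 29, stop)

91/8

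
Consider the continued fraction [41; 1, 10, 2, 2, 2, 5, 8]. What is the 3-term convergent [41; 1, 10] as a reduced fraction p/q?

Start with 10.
1 + 1/(10/1) = 1 + 1/10 = 11/10
41 + 1/(11/10) = 41 + 10/11 = 461/11

461/11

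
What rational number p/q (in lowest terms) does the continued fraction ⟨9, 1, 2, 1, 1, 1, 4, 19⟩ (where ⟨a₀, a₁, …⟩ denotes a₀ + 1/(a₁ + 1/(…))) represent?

9531/980

Work from the innermost term outward:
Start with 19.
4 + 1/(19/1) = 4 + 1/19 = 77/19
1 + 1/(77/19) = 1 + 19/77 = 96/77
1 + 1/(96/77) = 1 + 77/96 = 173/96
1 + 1/(173/96) = 1 + 96/173 = 269/173
2 + 1/(269/173) = 2 + 173/269 = 711/269
1 + 1/(711/269) = 1 + 269/711 = 980/711
9 + 1/(980/711) = 9 + 711/980 = 9531/980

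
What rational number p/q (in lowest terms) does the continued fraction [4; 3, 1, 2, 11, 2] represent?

Use the convergent recurrence hₖ = aₖ·hₖ₋₁ + hₖ₋₂ (and likewise for the denominators kₖ):
a_0 = 4: 4/1
a_1 = 3: 13/3
a_2 = 1: 17/4
a_3 = 2: 47/11
a_4 = 11: 534/125
a_5 = 2: 1115/261

1115/261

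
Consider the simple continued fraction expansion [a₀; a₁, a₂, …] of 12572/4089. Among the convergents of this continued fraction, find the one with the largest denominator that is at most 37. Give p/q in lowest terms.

List convergents until the denominator exceeds the bound:
a_0 = 3: 3/1  (≤ bound)
a_1 = 13: 40/13  (≤ bound)
a_2 = 2: 83/27  (≤ bound)
a_3 = 2: 206/67  (> 37, stop)

83/27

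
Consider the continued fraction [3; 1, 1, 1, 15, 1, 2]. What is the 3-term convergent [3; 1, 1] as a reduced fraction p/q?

a_0 = 3: 3/1
a_1 = 1: 4/1
a_2 = 1: 7/2

7/2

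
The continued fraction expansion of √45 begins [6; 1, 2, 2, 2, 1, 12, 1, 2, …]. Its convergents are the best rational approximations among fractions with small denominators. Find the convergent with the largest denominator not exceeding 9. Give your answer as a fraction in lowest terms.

List convergents until the denominator exceeds the bound:
a_0 = 6: 6/1  (≤ bound)
a_1 = 1: 7/1  (≤ bound)
a_2 = 2: 20/3  (≤ bound)
a_3 = 2: 47/7  (≤ bound)
a_4 = 2: 114/17  (> 9, stop)

47/7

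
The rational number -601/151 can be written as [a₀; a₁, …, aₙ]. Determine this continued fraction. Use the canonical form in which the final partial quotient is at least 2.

-601 ÷ 151 → quotient -4, remainder 3
151 ÷ 3 → quotient 50, remainder 1
3 ÷ 1 → quotient 3, remainder 0

[-4; 50, 3]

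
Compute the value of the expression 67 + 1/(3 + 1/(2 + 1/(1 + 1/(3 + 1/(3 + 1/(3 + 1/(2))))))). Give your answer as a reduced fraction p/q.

a_0 = 67: 67/1
a_1 = 3: 202/3
a_2 = 2: 471/7
a_3 = 1: 673/10
a_4 = 3: 2490/37
a_5 = 3: 8143/121
a_6 = 3: 26919/400
a_7 = 2: 61981/921

61981/921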